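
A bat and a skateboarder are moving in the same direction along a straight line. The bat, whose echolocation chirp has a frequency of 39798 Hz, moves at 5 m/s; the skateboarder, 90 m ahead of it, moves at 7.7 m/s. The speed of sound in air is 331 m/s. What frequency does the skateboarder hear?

39468 Hz

The skateboarder is ahead, so the bat is moving toward it while the skateboarder is moving away from the bat.
General Doppler shift: f' = f · (v − v_o)/(v − v_s).
f' = 39798 × (331 − 7.7)/(331 − 5) = 39798 × 323.3/326 ≈ 39468 Hz.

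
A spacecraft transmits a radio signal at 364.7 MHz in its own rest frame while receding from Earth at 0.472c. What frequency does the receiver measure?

218.4 MHz

Relativistic Doppler for frequency: f' = f₀ · √((1 − β)/(1 + β)).
f' = 364.7 × √(0.5280/1.4720) = 364.7 × 0.59891 ≈ 218.4 MHz.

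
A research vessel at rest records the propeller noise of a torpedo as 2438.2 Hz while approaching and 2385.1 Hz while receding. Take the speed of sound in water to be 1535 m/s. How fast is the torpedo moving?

f₁/f₂ = (v + v_s)/(v − v_s), so v_s = v · (f₁ − f₂)/(f₁ + f₂).
v_s = 1535 × (2438.2 − 2385.1)/(2438.2 + 2385.1) = 1535 × 53.1/4823.3 ≈ 16.9 m/s.

16.9 m/s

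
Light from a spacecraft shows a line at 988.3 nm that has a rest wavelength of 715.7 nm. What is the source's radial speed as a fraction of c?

λ'/λ₀ = 1.3809 > 1 (redshift), so the source is receding.
λ'/λ₀ = √((1 + β)/(1 − β)) for a receding source ⇒ β = (r² − 1)/(r² + 1) with r = λ'/λ₀.
β = (1.9068 − 1)/(1.9068 + 1) ≈ 0.312.

0.312c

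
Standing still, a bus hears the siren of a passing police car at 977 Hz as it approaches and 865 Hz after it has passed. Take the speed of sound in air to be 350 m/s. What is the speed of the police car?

21.3 m/s

f₁/f₂ = (v + v_s)/(v − v_s), so v_s = v · (f₁ − f₂)/(f₁ + f₂).
v_s = 350 × (977 − 865)/(977 + 865) = 350 × 112/1842 ≈ 21.3 m/s.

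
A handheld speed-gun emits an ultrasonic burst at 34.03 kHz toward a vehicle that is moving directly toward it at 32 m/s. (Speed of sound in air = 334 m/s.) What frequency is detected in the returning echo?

The vehicle first receives the wave as a moving observer: f₁ = f₀ · (v + u)/v = 34.03 × (334 + 32)/334 ≈ 37.3 kHz.
The reflection then acts as a moving source: f₂ = f₁ · v/(v − u) ≈ 41.2 kHz.
Equivalently f₂ = f₀ · (v + u)/(v − u).

41.2 kHz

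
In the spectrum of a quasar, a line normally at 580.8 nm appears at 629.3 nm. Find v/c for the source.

λ'/λ₀ = 1.0835 > 1 (redshift), so the source is receding.
λ'/λ₀ = √((1 + β)/(1 − β)) for a receding source ⇒ β = (r² − 1)/(r² + 1) with r = λ'/λ₀.
β = (1.1740 − 1)/(1.1740 + 1) ≈ 0.080.

0.080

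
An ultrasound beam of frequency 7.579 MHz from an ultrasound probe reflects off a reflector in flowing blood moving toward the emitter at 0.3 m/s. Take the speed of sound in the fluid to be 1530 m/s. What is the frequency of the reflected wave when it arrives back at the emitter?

7.582 MHz

The reflector in flowing blood first receives the wave as a moving observer: f₁ = f₀ · (v + u)/v = 7.579 × (1530 + 0.3)/1530 ≈ 7.580 MHz.
On reflection it acts as a source moving toward the stationary detector: f₂ = f₁ · v/(v − u) = 7.580 × 1530/1529.7 ≈ 7.582 MHz.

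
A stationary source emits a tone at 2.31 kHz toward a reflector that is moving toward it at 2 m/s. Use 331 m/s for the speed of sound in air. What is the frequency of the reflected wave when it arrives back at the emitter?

At the reflector (a moving observer), f₁ = f₀ · (v + u)/v = 2.31 × 333/331 ≈ 2.32 kHz.
On reflection it acts as a source moving toward the stationary detector: f₂ = f₁ · v/(v − u) = 2.32 × 331/329 ≈ 2.34 kHz.
Equivalently f₂ = f₀ · (v + u)/(v − u).

2.34 kHz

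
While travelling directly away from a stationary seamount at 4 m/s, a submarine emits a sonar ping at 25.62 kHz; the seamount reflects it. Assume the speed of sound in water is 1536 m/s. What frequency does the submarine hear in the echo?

The seamount receives the sound from a moving source: f₁ = f₀ · v/(v + v_e) = 25.62 × 1536/1540 ≈ 25.6 kHz.
On the return leg the submarine is a moving observer: f₂ = f₁ · (v − v_e)/v = 25.6 × 1532/1536 ≈ 25.5 kHz.
Equivalently f₂ = f₀ · (v − v_e)/(v + v_e).

25.5 kHz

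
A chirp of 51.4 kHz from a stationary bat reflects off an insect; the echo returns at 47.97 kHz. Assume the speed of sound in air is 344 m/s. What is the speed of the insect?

Double Doppler shift off a moving reflector: f₂ = f₀ · (v + u)/(v − u) (u > 0 toward emitter).
Rearranging, u = v · (f₂ − f₀)/(f₂ + f₀) = 344 × -3.43/99.37 ≈ -11.9 m/s.
So the insect is moving at 11.9 m/s away from the emitter.

11.9 m/s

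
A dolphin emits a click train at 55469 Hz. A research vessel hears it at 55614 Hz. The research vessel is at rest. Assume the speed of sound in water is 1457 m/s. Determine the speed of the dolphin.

3.8 m/s

f' > f, so the dolphin is approaching.
f' = f · v/(v − v_s) ⇒ v_s = v · |1 − f/f'|.
v_s = 1457 × |1 − 55469/55614| = 1457 × 0.002607 ≈ 3.8 m/s.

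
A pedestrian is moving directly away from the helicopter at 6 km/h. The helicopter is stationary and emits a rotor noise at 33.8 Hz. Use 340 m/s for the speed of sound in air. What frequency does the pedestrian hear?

33.6 Hz

6 km/h = 1.667 m/s.
Only the observer moves, away from the source, so f' = f · (v − v_o)/v.
f' = 33.8 × (340 − 1.667)/340 = 33.8 × 338.33/340 ≈ 33.6 Hz.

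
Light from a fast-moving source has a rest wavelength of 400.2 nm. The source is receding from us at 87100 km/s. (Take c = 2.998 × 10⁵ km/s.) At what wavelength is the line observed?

β = v/c = 87100/299800 = 0.2905.
Relativistic Doppler for wavelength: λ' = λ₀ · √((1 + β)/(1 − β)).
λ' = 400.2 × √(1.2905/0.7095) = 400.2 × 1.34870 ≈ 539.8 nm.

539.8 nm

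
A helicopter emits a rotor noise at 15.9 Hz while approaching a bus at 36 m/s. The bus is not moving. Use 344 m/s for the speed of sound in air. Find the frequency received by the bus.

17.8 Hz

With the source moving toward a stationary observer, f' = f · v/(v − v_s).
f' = 15.9 × 344/(344 − 36) = 15.9 × 344/308 ≈ 17.8 Hz.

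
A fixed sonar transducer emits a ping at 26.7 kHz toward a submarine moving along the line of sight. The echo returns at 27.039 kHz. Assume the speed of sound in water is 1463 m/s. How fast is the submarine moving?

Double Doppler shift off a moving reflector: f₂ = f₀ · (v + u)/(v − u) (u > 0 toward emitter).
Rearranging, u = v · (f₂ − f₀)/(f₂ + f₀) = 1463 × 0.339/53.739 ≈ 9.2 m/s.
So the submarine is moving at 9.2 m/s toward the emitter.

9.2 m/s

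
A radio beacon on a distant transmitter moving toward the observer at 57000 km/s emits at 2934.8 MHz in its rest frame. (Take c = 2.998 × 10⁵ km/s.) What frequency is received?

3557.7 MHz

β = v/c = 57000/299800 = 0.1901.
Relativistic Doppler for frequency: f' = f₀ · √((1 + β)/(1 − β)).
f' = 2934.8 × √(1.1901/0.8099) = 2934.8 × 1.21224 ≈ 3557.7 MHz.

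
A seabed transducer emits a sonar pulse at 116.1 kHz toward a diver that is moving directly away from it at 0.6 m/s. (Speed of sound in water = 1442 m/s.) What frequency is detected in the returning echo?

The diver first receives the wave as a moving observer: f₁ = f₀ · (v − u)/v = 116.1 × (1442 − 0.6)/1442 ≈ 116.1 kHz.
On reflection it acts as a source moving away from the stationary detector: f₂ = f₁ · v/(v + u) = 116.1 × 1442/1442.6 ≈ 116.0 kHz.
Equivalently f₂ = f₀ · (v − u)/(v + u).

116.0 kHz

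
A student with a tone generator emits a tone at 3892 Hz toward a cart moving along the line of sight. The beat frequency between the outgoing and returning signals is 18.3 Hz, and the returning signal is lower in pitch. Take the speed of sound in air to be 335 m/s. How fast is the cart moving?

0.79 m/s

Double Doppler shift off a moving reflector: f₂ = f₀ · (v + u)/(v − u) (u > 0 toward emitter).
Returning signal is lower, so f₂ = f₀ − Δf = 3892 − 18.3 = 3873.7 Hz.
Rearranging, u = v · (f₂ − f₀)/(f₂ + f₀) = 335 × -18.3/7765.7 ≈ -0.79 m/s.
So the cart is moving at 0.79 m/s away from the emitter.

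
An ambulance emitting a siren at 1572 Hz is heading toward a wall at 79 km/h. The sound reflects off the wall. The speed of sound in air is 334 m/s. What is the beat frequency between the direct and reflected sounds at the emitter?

79 km/h = 21.94 m/s.
The wall receives the sound from a moving source: f₁ = f₀ · v/(v − v_e) = 1572 × 334/312.06 ≈ 1683 Hz.
On the return leg the ambulance is a moving observer: f₂ = f₁ · (v + v_e)/v = 1683 × 355.94/334 ≈ 1793 Hz.
Equivalently f₂ = f₀ · (v + v_e)/(v − v_e).
Beat against the emitted tone: |f₂ − f₀| = 2v_e·f₀/(v − v_e) = 2 × 21.94 × 1572/312.06 ≈ 221 Hz.

221 Hz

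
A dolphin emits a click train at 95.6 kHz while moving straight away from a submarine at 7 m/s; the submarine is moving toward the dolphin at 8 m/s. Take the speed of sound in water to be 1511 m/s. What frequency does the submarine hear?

95.7 kHz

General Doppler shift: f' = f · (v + v_o)/(v + v_s).
f' = 95.6 × (1511 + 8)/(1511 + 7) = 95.6 × 1519/1518 ≈ 95.7 kHz.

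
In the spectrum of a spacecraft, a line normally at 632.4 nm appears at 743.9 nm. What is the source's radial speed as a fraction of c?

λ'/λ₀ = 1.1763 > 1 (redshift), so the source is receding.
λ'/λ₀ = √((1 + β)/(1 − β)) for a receding source ⇒ β = (r² − 1)/(r² + 1) with r = λ'/λ₀.
β = (1.3837 − 1)/(1.3837 + 1) ≈ 0.161.

0.161c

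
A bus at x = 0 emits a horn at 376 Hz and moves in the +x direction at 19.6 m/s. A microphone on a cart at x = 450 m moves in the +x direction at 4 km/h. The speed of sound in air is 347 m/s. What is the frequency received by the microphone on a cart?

4 km/h = 1.111 m/s.
The observer lies on the +x side, so the source is heading toward the observer and the observer is heading away from the source.
Both move, so f' = f · (v − v_o)/(v − v_s).
f' = 376 × (347 − 1.111)/(347 − 19.6) = 376 × 345.89/327.4 ≈ 397 Hz.

397 Hz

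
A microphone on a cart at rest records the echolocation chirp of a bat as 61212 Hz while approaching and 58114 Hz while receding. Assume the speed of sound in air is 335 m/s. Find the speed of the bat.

8.7 m/s

f₁/f₂ = (v + v_s)/(v − v_s), so v_s = v · (f₁ − f₂)/(f₁ + f₂).
v_s = 335 × (61212 − 58114)/(61212 + 58114) = 335 × 3098/119326 ≈ 8.7 m/s.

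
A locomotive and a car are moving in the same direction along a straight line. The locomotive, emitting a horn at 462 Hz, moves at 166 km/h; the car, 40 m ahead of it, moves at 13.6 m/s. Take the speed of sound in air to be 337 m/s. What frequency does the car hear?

514 Hz

166 km/h = 46.11 m/s.
The car is ahead, so the locomotive is moving toward it while the car is moving away from the locomotive.
General Doppler shift: f' = f · (v − v_o)/(v − v_s).
f' = 462 × (337 − 13.6)/(337 − 46.11) = 462 × 323.4/290.89 ≈ 514 Hz.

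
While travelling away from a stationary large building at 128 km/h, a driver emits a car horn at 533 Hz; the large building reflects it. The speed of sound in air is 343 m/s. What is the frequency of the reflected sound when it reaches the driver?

433 Hz

128 km/h = 35.56 m/s.
The large building receives the sound from a moving source: f₁ = f₀ · v/(v + v_e) = 533 × 343/378.56 ≈ 483 Hz.
On the return leg the driver is a moving observer: f₂ = f₁ · (v − v_e)/v = 483 × 307.44/343 ≈ 433 Hz.
Equivalently f₂ = f₀ · (v − v_e)/(v + v_e).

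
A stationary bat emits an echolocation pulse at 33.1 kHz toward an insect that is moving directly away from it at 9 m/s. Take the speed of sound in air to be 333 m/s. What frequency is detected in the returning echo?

At the insect (a moving observer), f₁ = f₀ · (v − u)/v = 33.1 × 324/333 ≈ 32.2 kHz.
On reflection it acts as a source moving away from the stationary detector: f₂ = f₁ · v/(v + u) = 32.2 × 333/342 ≈ 31.4 kHz.

31.4 kHz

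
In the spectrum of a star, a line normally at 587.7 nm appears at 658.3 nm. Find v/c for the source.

0.113

λ'/λ₀ = 1.1201 > 1 (redshift), so the source is receding.
λ'/λ₀ = √((1 + β)/(1 − β)) for a receding source ⇒ β = (r² − 1)/(r² + 1) with r = λ'/λ₀.
β = (1.2547 − 1)/(1.2547 + 1) ≈ 0.113.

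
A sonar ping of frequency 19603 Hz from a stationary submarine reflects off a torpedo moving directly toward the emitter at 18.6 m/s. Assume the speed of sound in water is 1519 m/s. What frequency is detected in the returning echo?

20089 Hz

The torpedo first receives the wave as a moving observer: f₁ = f₀ · (v + u)/v = 19603 × (1519 + 18.6)/1519 ≈ 19843 Hz.
On reflection it acts as a source moving toward the stationary detector: f₂ = f₁ · v/(v − u) = 19843 × 1519/1500.4 ≈ 20089 Hz.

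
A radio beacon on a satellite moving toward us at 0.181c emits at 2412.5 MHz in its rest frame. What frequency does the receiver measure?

2897.0 MHz

Relativistic Doppler for frequency: f' = f₀ · √((1 + β)/(1 − β)).
f' = 2412.5 × √(1.1810/0.8190) = 2412.5 × 1.20083 ≈ 2897.0 MHz.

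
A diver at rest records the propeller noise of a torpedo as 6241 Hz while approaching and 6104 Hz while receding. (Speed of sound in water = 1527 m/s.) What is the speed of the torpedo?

16.9 m/s

f₁/f₂ = (v + v_s)/(v − v_s), so v_s = v · (f₁ − f₂)/(f₁ + f₂).
v_s = 1527 × (6241 − 6104)/(6241 + 6104) = 1527 × 137/12345 ≈ 16.9 m/s.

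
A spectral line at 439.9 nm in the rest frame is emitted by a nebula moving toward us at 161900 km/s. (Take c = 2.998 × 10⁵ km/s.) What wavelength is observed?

240.4 nm

β = v/c = 161900/299800 = 0.5400.
Relativistic Doppler for wavelength: λ' = λ₀ · √((1 − β)/(1 + β)).
λ' = 439.9 × √(0.4600/1.5400) = 439.9 × 0.54652 ≈ 240.4 nm.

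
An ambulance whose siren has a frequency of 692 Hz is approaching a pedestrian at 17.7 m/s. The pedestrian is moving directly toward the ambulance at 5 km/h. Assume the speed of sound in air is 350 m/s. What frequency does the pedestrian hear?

5 km/h = 1.389 m/s.
With source approaching and observer approaching, f' = f · (v + v_o)/(v − v_s).
f' = 692 × (350 + 1.389)/(350 − 17.7) = 692 × 351.39/332.3 ≈ 732 Hz.

732 Hz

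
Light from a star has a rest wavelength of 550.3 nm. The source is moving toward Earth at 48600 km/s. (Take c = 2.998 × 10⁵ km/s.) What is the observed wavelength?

β = v/c = 48600/299800 = 0.1621.
Relativistic Doppler for wavelength: λ' = λ₀ · √((1 − β)/(1 + β)).
λ' = 550.3 × √(0.8379/1.1621) = 550.3 × 0.84912 ≈ 467.3 nm.

467.3 nm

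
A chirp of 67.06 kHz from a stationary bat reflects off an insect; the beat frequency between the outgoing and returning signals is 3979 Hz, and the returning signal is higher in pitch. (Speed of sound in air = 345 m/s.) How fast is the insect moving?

Double Doppler shift off a moving reflector: f₂ = f₀ · (v + u)/(v − u) (u > 0 toward emitter).
Returning signal is higher, so f₂ = f₀ + Δf = 67060 + 3979 = 71039 Hz.
Rearranging, u = v · (f₂ − f₀)/(f₂ + f₀) = 345 × 3979/138099 ≈ 9.9 m/s.
So the insect is moving at 9.9 m/s toward the emitter.

9.9 m/s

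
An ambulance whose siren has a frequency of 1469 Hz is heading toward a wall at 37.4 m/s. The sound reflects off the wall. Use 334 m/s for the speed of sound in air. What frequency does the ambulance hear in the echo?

1839 Hz

The wall receives the sound from a moving source: f₁ = f₀ · v/(v − v_e) = 1469 × 334/296.6 ≈ 1654 Hz.
On the return leg the ambulance is a moving observer: f₂ = f₁ · (v + v_e)/v = 1654 × 371.4/334 ≈ 1839 Hz.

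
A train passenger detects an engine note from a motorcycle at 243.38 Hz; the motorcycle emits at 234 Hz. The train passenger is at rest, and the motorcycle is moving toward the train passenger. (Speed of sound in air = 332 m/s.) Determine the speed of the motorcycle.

f' = f · v/(v − v_s) ⇒ v_s = v · |1 − f/f'|.
v_s = 332 × |1 − 234/243.38| = 332 × 0.03854 ≈ 12.8 m/s.

12.8 m/s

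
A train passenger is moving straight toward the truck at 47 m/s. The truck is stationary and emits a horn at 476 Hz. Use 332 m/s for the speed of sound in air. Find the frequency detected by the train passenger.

Moving observer, stationary source: f' = f · (v + v_o)/v.
f' = 476 × (332 + 47)/332 = 476 × 379/332 ≈ 543 Hz.

543 Hz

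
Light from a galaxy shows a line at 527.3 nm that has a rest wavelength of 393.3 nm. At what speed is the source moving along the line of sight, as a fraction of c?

λ'/λ₀ = 1.3407 > 1 (redshift), so the source is receding.
λ'/λ₀ = √((1 + β)/(1 − β)) for a receding source ⇒ β = (r² − 1)/(r² + 1) with r = λ'/λ₀.
β = (1.7975 − 1)/(1.7975 + 1) ≈ 0.285.

0.285c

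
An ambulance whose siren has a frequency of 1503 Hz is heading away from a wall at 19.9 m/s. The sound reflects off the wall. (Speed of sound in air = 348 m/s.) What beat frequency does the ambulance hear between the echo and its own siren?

163 Hz

The wall receives the sound from a moving source: f₁ = f₀ · v/(v + v_e) = 1503 × 348/367.9 ≈ 1421.7 Hz.
On the return leg the ambulance is a moving observer: f₂ = f₁ · (v − v_e)/v = 1421.7 × 328.1/348 ≈ 1340.4 Hz.
Equivalently f₂ = f₀ · (v − v_e)/(v + v_e).
Beat against the emitted tone: |f₂ − f₀| = 2v_e·f₀/(v + v_e) = 2 × 19.9 × 1503/367.9 ≈ 163 Hz.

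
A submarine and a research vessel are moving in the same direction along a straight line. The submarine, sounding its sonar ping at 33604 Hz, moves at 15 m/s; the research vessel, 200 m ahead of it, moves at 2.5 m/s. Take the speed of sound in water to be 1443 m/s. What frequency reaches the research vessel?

33898 Hz

The research vessel is ahead, so the submarine is moving toward it while the research vessel is moving away from the submarine.
General Doppler shift: f' = f · (v − v_o)/(v − v_s).
f' = 33604 × (1443 − 2.5)/(1443 − 15) = 33604 × 1440.5/1428 ≈ 33898 Hz.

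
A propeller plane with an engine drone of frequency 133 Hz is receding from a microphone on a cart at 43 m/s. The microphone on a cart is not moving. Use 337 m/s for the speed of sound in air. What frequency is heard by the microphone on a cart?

118 Hz

Moving source, stationary observer: f' = f · v/(v + v_s) since the source is receding.
f' = 133 × 337/(337 + 43) = 133 × 337/380 ≈ 118 Hz.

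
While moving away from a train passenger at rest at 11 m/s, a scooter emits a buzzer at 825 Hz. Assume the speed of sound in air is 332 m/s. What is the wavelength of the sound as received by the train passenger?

Only the source moves, away from the listener, so f' = f · v/(v + v_s).
f' = 825 × 332/(332 + 11) ≈ 799 Hz.
λ' = v/f' = 332/798.542 ≈ 41.6 cm.

41.6 cm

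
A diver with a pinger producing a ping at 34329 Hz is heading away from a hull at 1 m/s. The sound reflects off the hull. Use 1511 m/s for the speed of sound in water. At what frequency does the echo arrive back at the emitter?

34284 Hz

The hull receives the sound from a moving source: f₁ = f₀ · v/(v + v_e) = 34329 × 1511/1512 ≈ 34306 Hz.
On the return leg the diver with a pinger is a moving observer: f₂ = f₁ · (v − v_e)/v = 34306 × 1510/1511 ≈ 34284 Hz.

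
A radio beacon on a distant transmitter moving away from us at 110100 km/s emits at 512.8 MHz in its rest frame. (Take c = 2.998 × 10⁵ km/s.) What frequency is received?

β = v/c = 110100/299800 = 0.3672.
Relativistic Doppler for frequency: f' = f₀ · √((1 − β)/(1 + β)).
f' = 512.8 × √(0.6328/1.3672) = 512.8 × 0.68029 ≈ 348.9 MHz.

348.9 MHz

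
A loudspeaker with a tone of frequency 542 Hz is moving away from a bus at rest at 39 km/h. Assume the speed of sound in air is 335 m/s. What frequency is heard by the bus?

39 km/h = 10.83 m/s.
Moving source, stationary observer: f' = f · v/(v + v_s) since the source is receding.
f' = 542 × 335/(335 + 10.83) = 542 × 335/345.8 ≈ 525 Hz.

525 Hz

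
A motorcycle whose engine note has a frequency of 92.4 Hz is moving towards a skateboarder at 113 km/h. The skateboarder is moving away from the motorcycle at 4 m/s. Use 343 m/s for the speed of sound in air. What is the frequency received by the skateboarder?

101 Hz

113 km/h = 31.39 m/s.
With source approaching and observer receding, f' = f · (v − v_o)/(v − v_s).
f' = 92.4 × (343 − 4)/(343 − 31.39) = 92.4 × 339/311.61 ≈ 101 Hz.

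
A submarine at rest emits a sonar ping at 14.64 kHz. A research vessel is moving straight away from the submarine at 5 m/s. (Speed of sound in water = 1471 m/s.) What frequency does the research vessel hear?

Only the observer moves, away from the source, so f' = f · (v − v_o)/v.
f' = 14.64 × (1471 − 5)/1471 = 14.64 × 1466/1471 ≈ 14.59 kHz.

14.59 kHz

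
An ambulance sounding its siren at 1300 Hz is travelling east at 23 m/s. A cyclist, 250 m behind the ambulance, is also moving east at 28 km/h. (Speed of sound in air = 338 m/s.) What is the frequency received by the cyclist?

1245 Hz

28 km/h = 7.778 m/s.
The cyclist is behind, so the ambulance is moving away from it while the cyclist is moving toward the ambulance.
Both move, so f' = f · (v + v_o)/(v + v_s).
f' = 1300 × (338 + 7.778)/(338 + 23) = 1300 × 345.78/361 ≈ 1245 Hz.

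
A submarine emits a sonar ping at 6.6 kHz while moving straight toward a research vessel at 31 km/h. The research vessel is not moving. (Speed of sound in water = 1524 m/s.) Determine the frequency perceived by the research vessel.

31 km/h = 8.611 m/s.
Moving source, stationary observer: f' = f · v/(v − v_s) since the source is approaching.
f' = 6.6 × 1524/(1524 − 8.611) = 6.6 × 1524/1515 ≈ 6.64 kHz.

6.64 kHz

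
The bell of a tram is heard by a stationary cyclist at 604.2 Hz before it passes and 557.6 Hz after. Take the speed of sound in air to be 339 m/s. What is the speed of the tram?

13.6 m/s

f₁/f₂ = (v + v_s)/(v − v_s), so v_s = v · (f₁ − f₂)/(f₁ + f₂).
v_s = 339 × (604.2 − 557.6)/(604.2 + 557.6) = 339 × 46.6/1161.8 ≈ 13.6 m/s.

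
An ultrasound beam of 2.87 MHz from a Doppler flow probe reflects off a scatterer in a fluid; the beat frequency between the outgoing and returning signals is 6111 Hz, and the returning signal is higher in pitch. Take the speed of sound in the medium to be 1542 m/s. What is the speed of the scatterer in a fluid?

Double Doppler shift off a moving reflector: f₂ = f₀ · (v + u)/(v − u) (u > 0 toward emitter).
Returning signal is higher, so f₂ = f₀ + Δf = 2870000 + 6111 = 2876111 Hz.
Rearranging, u = v · (f₂ − f₀)/(f₂ + f₀) = 1542 × 6111/5746111 ≈ 1.64 m/s.
So the scatterer in a fluid is moving at 1.64 m/s toward the emitter.

1.64 m/s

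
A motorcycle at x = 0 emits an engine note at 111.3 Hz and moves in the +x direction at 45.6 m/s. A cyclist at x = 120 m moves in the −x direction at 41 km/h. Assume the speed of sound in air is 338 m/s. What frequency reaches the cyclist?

133 Hz

41 km/h = 11.39 m/s.
The observer lies on the +x side, so the source is heading toward the observer and the observer is heading toward the source.
With source approaching and observer approaching, f' = f · (v + v_o)/(v − v_s).
f' = 111.3 × (338 + 11.39)/(338 − 45.6) = 111.3 × 349.39/292.4 ≈ 133 Hz.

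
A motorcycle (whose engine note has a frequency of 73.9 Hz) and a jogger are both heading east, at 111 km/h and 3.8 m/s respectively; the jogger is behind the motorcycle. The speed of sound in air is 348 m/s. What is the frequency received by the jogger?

111 km/h = 30.83 m/s.
The jogger is behind, so the motorcycle is moving away from it while the jogger is moving toward the motorcycle.
General Doppler shift: f' = f · (v + v_o)/(v + v_s).
f' = 73.9 × (348 + 3.8)/(348 + 30.83) = 73.9 × 351.8/378.83 ≈ 69 Hz.

69 Hz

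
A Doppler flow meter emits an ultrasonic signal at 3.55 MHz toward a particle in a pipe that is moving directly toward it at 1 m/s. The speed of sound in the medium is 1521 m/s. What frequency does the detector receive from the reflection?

3.555 MHz

The particle in a pipe first receives the wave as a moving observer: f₁ = f₀ · (v + u)/v = 3.55 × (1521 + 1)/1521 ≈ 3.552 MHz.
On reflection it acts as a source moving toward the stationary detector: f₂ = f₁ · v/(v − u) = 3.552 × 1521/1520 ≈ 3.555 MHz.
Equivalently f₂ = f₀ · (v + u)/(v − u).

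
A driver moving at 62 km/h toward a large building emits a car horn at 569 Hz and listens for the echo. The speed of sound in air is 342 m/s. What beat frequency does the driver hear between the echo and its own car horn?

60 Hz

62 km/h = 17.22 m/s.
The large building receives the sound from a moving source: f₁ = f₀ · v/(v − v_e) = 569 × 342/324.78 ≈ 599.2 Hz.
On the return leg the driver is a moving observer: f₂ = f₁ · (v + v_e)/v = 599.2 × 359.22/342 ≈ 629.3 Hz.
Beat against the emitted tone: |f₂ − f₀| = 2v_e·f₀/(v − v_e) = 2 × 17.22 × 569/324.78 ≈ 60 Hz.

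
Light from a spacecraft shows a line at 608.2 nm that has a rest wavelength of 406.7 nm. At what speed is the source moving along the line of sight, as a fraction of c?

0.382

λ'/λ₀ = 1.4955 > 1 (redshift), so the source is receding.
λ'/λ₀ = √((1 + β)/(1 − β)) for a receding source ⇒ β = (r² − 1)/(r² + 1) with r = λ'/λ₀.
β = (2.2364 − 1)/(2.2364 + 1) ≈ 0.382.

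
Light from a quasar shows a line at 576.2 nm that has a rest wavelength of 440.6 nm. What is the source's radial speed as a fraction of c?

0.262c

λ'/λ₀ = 1.3078 > 1 (redshift), so the source is receding.
λ'/λ₀ = √((1 + β)/(1 − β)) for a receding source ⇒ β = (r² − 1)/(r² + 1) with r = λ'/λ₀.
β = (1.7102 − 1)/(1.7102 + 1) ≈ 0.262.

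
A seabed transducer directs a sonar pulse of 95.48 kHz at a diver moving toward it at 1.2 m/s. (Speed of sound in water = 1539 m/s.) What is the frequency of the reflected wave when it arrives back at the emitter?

95.6 kHz

At the diver (a moving observer), f₁ = f₀ · (v + u)/v = 95.48 × 1540.2/1539 ≈ 95.6 kHz.
On reflection it acts as a source moving toward the stationary detector: f₂ = f₁ · v/(v − u) = 95.6 × 1539/1537.8 ≈ 95.6 kHz.
Equivalently f₂ = f₀ · (v + u)/(v − u).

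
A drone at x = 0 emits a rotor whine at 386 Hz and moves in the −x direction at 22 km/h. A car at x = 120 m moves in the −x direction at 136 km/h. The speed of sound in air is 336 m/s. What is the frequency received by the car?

22 km/h = 6.111 m/s; 136 km/h = 37.78 m/s.
The observer lies on the +x side, so the source is heading away from the observer and the observer is heading toward the source.
With source receding and observer approaching, f' = f · (v + v_o)/(v + v_s).
f' = 386 × (336 + 37.78)/(336 + 6.111) = 386 × 373.78/342.11 ≈ 422 Hz.

422 Hz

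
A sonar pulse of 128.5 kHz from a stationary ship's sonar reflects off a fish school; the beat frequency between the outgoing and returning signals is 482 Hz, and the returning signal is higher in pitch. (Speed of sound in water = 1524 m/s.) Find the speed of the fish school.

2.85 m/s

Double Doppler shift off a moving reflector: f₂ = f₀ · (v + u)/(v − u) (u > 0 toward emitter).
Returning signal is higher, so f₂ = f₀ + Δf = 128500 + 482 = 128982 Hz.
Rearranging, u = v · (f₂ − f₀)/(f₂ + f₀) = 1524 × 482/257482 ≈ 2.85 m/s.
So the fish school is moving at 2.85 m/s toward the emitter.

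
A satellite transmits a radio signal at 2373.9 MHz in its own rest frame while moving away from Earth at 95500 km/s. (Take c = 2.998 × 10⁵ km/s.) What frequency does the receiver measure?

1706.6 MHz

β = v/c = 95500/299800 = 0.3185.
Relativistic Doppler for frequency: f' = f₀ · √((1 − β)/(1 + β)).
f' = 2373.9 × √(0.6815/1.3185) = 2373.9 × 0.71890 ≈ 1706.6 MHz.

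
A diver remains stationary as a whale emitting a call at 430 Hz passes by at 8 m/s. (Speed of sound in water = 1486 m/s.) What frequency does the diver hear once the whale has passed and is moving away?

Receding: f₂ = f · v/(v + v_s) = 430 × 1486/1494 ≈ 428 Hz.

428 Hz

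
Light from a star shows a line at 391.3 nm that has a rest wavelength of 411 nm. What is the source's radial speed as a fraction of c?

λ'/λ₀ = 0.9521 < 1 (blueshift), so the source is approaching.
λ'/λ₀ = √((1 − β)/(1 + β)) for an approaching source ⇒ β = (1 − r²)/(1 + r²) with r = λ'/λ₀.
β = (1 − 0.9064)/(1 + 0.9064) ≈ 0.049.

0.049c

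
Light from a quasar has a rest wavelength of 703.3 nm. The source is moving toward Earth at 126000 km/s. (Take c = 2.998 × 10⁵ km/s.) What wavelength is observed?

449.3 nm

β = v/c = 126000/299800 = 0.4203.
Relativistic Doppler for wavelength: λ' = λ₀ · √((1 − β)/(1 + β)).
λ' = 703.3 × √(0.5797/1.4203) = 703.3 × 0.63888 ≈ 449.3 nm.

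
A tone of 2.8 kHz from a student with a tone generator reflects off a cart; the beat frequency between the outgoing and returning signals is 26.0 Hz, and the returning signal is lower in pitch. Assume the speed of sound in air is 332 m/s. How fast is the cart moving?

Double Doppler shift off a moving reflector: f₂ = f₀ · (v + u)/(v − u) (u > 0 toward emitter).
Returning signal is lower, so f₂ = f₀ − Δf = 2800 − 26 = 2774 Hz.
Rearranging, u = v · (f₂ − f₀)/(f₂ + f₀) = 332 × -26/5574 ≈ -1.55 m/s.
So the cart is moving at 1.55 m/s away from the emitter.

1.55 m/s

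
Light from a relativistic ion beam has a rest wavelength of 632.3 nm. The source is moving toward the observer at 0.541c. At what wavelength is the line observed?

Relativistic Doppler for wavelength: λ' = λ₀ · √((1 − β)/(1 + β)).
λ' = 632.3 × √(0.4590/1.5410) = 632.3 × 0.54576 ≈ 345.1 nm.

345.1 nm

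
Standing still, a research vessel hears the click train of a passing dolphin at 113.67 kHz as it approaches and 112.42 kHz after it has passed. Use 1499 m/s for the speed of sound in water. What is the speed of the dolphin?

f₁/f₂ = (v + v_s)/(v − v_s), so v_s = v · (f₁ − f₂)/(f₁ + f₂).
v_s = 1499 × (113.67 − 112.42)/(113.67 + 112.42) = 1499 × 1.25/226.09 ≈ 8.3 m/s.

8.3 m/s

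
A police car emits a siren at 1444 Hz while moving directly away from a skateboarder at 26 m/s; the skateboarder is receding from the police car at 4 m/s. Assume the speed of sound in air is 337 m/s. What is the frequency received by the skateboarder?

General Doppler shift: f' = f · (v − v_o)/(v + v_s).
f' = 1444 × (337 − 4)/(337 + 26) = 1444 × 333/363 ≈ 1325 Hz.

1325 Hz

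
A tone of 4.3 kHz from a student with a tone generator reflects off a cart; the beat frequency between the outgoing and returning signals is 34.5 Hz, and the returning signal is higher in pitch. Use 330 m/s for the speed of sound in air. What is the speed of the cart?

1.32 m/s

Double Doppler shift off a moving reflector: f₂ = f₀ · (v + u)/(v − u) (u > 0 toward emitter).
Returning signal is higher, so f₂ = f₀ + Δf = 4300 + 34.5 = 4334.5 Hz.
Rearranging, u = v · (f₂ − f₀)/(f₂ + f₀) = 330 × 34.5/8634.5 ≈ 1.32 m/s.
So the cart is moving at 1.32 m/s toward the emitter.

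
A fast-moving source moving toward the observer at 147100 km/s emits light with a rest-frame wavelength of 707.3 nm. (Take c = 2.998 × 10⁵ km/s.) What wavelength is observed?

β = v/c = 147100/299800 = 0.4907.
Relativistic Doppler for wavelength: λ' = λ₀ · √((1 − β)/(1 + β)).
λ' = 707.3 × √(0.5093/1.4907) = 707.3 × 0.58454 ≈ 413.4 nm.

413.4 nm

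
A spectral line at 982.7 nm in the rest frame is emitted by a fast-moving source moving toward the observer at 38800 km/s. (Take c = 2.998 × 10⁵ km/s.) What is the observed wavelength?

β = v/c = 38800/299800 = 0.1294.
Relativistic Doppler for wavelength: λ' = λ₀ · √((1 − β)/(1 + β)).
λ' = 982.7 × √(0.8706/1.1294) = 982.7 × 0.87796 ≈ 862.8 nm.

862.8 nm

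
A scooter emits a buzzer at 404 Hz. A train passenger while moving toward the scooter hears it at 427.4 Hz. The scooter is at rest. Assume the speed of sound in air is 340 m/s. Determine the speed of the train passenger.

f' = f · (v + v_o)/v ⇒ v_o = v · |f'/f − 1|.
v_o = 340 × |427.4/404 − 1| = 340 × 0.05792 ≈ 19.7 m/s.

19.7 m/s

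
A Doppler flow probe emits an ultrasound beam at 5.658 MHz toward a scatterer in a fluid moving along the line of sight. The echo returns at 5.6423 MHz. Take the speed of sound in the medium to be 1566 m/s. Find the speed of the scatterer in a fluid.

2.18 m/s

Double Doppler shift off a moving reflector: f₂ = f₀ · (v + u)/(v − u) (u > 0 toward emitter).
Rearranging, u = v · (f₂ − f₀)/(f₂ + f₀) = 1566 × -0.0157/11.3003 ≈ -2.18 m/s.
So the scatterer in a fluid is moving at 2.18 m/s away from the emitter.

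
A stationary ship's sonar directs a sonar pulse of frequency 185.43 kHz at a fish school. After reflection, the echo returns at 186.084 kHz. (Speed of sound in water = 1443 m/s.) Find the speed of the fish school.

Double Doppler shift off a moving reflector: f₂ = f₀ · (v + u)/(v − u) (u > 0 toward emitter).
Rearranging, u = v · (f₂ − f₀)/(f₂ + f₀) = 1443 × 0.654/371.514 ≈ 2.54 m/s.
So the fish school is moving at 2.54 m/s toward the emitter.

2.54 m/s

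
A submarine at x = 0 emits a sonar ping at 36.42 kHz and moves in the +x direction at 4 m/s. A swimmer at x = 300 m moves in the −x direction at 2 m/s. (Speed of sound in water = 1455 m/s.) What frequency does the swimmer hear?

36.6 kHz

The observer lies on the +x side, so the source is heading toward the observer and the observer is heading toward the source.
Both move, so f' = f · (v + v_o)/(v − v_s).
f' = 36.42 × (1455 + 2)/(1455 − 4) = 36.42 × 1457/1451 ≈ 36.6 kHz.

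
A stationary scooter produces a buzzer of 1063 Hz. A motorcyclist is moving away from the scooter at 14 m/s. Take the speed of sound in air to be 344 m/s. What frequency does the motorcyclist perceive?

Moving observer, stationary source: f' = f · (v − v_o)/v.
f' = 1063 × (344 − 14)/344 = 1063 × 330/344 ≈ 1020 Hz.

1020 Hz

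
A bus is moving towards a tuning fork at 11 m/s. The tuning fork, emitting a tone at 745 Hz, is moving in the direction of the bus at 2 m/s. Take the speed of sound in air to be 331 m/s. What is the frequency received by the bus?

774 Hz

With source approaching and observer approaching, f' = f · (v + v_o)/(v − v_s).
f' = 745 × (331 + 11)/(331 − 2) = 745 × 342/329 ≈ 774 Hz.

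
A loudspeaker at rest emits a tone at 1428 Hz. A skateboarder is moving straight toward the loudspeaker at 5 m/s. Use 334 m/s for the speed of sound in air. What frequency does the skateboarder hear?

Only the observer moves, toward the source, so f' = f · (v + v_o)/v.
f' = 1428 × (334 + 5)/334 = 1428 × 339/334 ≈ 1449 Hz.

1449 Hz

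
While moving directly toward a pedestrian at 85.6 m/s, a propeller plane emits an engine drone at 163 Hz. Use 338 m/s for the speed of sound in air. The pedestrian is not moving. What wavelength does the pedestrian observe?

1.55 m

With the source moving toward a stationary observer, f' = f · v/(v − v_s).
f' = 163 × 338/(338 − 85.6) ≈ 218 Hz.
λ' = v/f' = 338/218.281 ≈ 1.55 m.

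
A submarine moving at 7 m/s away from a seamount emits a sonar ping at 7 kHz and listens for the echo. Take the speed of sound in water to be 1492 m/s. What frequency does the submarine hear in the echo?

6.93 kHz

The seamount receives the sound from a moving source: f₁ = f₀ · v/(v + v_e) = 7 × 1492/1499 ≈ 6.97 kHz.
On the return leg the submarine is a moving observer: f₂ = f₁ · (v − v_e)/v = 6.97 × 1485/1492 ≈ 6.93 kHz.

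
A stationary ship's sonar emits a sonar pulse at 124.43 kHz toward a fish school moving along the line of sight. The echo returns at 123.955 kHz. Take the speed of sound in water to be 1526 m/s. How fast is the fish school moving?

Double Doppler shift off a moving reflector: f₂ = f₀ · (v + u)/(v − u) (u > 0 toward emitter).
Rearranging, u = v · (f₂ − f₀)/(f₂ + f₀) = 1526 × -0.475/248.385 ≈ -2.92 m/s.
So the fish school is moving at 2.92 m/s away from the emitter.

2.92 m/s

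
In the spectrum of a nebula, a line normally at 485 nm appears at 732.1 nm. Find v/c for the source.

λ'/λ₀ = 1.5095 > 1 (redshift), so the source is receding.
λ'/λ₀ = √((1 + β)/(1 − β)) for a receding source ⇒ β = (r² − 1)/(r² + 1) with r = λ'/λ₀.
β = (2.2785 − 1)/(2.2785 + 1) ≈ 0.390.

0.390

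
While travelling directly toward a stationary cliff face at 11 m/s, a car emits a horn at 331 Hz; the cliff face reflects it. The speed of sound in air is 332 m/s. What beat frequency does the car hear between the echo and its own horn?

22.7 Hz

The cliff face receives the sound from a moving source: f₁ = f₀ · v/(v − v_e) = 331 × 332/321 ≈ 342.3 Hz.
On the return leg the car is a moving observer: f₂ = f₁ · (v + v_e)/v = 342.3 × 343/332 ≈ 353.7 Hz.
Beat against the emitted tone: |f₂ − f₀| = 2v_e·f₀/(v − v_e) = 2 × 11 × 331/321 ≈ 22.7 Hz.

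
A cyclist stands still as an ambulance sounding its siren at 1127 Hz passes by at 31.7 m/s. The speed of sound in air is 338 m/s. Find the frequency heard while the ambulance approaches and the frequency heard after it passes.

1244 Hz approaching; 1030 Hz receding

Approaching: f₁ = f · v/(v − v_s) = 1127 × 338/306.3 ≈ 1244 Hz.
Receding: f₂ = f · v/(v + v_s) = 1127 × 338/369.7 ≈ 1030 Hz.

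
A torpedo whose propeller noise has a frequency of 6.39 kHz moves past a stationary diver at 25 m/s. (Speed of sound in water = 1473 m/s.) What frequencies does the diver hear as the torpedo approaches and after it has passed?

Approaching: f₁ = f · v/(v − v_s) = 6.39 × 1473/1448 ≈ 6.50 kHz.
Receding: f₂ = f · v/(v + v_s) = 6.39 × 1473/1498 ≈ 6.28 kHz.

6.50 kHz approaching; 6.28 kHz receding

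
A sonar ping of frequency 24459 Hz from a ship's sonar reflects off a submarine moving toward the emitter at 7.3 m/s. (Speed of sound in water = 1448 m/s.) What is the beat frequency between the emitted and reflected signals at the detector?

248 Hz

At the submarine (a moving observer), f₁ = f₀ · (v + u)/v = 24459 × 1455.3/1448 ≈ 24582 Hz.
On reflection it acts as a source moving toward the stationary detector: f₂ = f₁ · v/(v − u) = 24582 × 1448/1440.7 ≈ 24707 Hz.
Equivalently f₂ = f₀ · (v + u)/(v − u).
Beat frequency: |f₂ − f₀| = 2u·f₀/(v − u) = 2 × 7.3 × 24459/1440.7 ≈ 248 Hz.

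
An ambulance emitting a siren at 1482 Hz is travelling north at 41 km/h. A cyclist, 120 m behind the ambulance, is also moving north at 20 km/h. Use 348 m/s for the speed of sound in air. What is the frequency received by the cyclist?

41 km/h = 11.39 m/s; 20 km/h = 5.556 m/s.
The cyclist is behind, so the ambulance is moving away from it while the cyclist is moving toward the ambulance.
Both move, so f' = f · (v + v_o)/(v + v_s).
f' = 1482 × (348 + 5.556)/(348 + 11.39) = 1482 × 353.56/359.39 ≈ 1458 Hz.

1458 Hz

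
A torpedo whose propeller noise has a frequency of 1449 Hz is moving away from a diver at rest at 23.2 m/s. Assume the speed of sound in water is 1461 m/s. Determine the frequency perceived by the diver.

1426 Hz

Moving source, stationary observer: f' = f · v/(v + v_s) since the source is receding.
f' = 1449 × 1461/(1461 + 23.2) = 1449 × 1461/1484 ≈ 1426 Hz.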